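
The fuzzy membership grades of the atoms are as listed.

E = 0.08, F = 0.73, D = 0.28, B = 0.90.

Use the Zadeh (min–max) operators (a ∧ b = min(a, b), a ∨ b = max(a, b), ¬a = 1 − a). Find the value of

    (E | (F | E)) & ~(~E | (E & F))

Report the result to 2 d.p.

0.08

F | E = max(a, b) on (0.73, 0.08) = 0.73
E | (F | E) = max(a, b) on (0.08, 0.73) = 0.73
~E = 1 − 0.08 = 0.92
E & F = min(a, b) on (0.08, 0.73) = 0.08
~E | (E & F) = max(a, b) on (0.92, 0.08) = 0.92
~(~E | (E & F)) = 1 − 0.92 = 0.08
(E | (F | E)) & ~(~E | (E & F)) = min(a, b) on (0.73, 0.08) = 0.08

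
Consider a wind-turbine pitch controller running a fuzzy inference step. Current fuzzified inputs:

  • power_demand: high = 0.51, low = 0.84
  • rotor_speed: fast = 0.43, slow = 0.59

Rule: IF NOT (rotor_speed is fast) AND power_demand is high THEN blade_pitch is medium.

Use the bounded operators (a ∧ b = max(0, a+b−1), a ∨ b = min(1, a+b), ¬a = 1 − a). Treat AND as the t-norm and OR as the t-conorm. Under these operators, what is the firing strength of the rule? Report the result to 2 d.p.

firing strength: ¬fast=1−0.43=0.57, high=0.51; AND[max(0, a+b−1)] → w = 0.08

0.08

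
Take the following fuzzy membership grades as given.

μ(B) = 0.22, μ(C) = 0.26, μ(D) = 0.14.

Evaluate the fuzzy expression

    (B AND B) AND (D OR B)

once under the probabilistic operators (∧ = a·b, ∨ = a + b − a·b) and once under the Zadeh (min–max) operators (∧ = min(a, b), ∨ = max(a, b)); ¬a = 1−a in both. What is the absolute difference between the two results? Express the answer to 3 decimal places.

Under probabilistic:
  B AND B = a·b on (0.2200, 0.2200) = 0.0484
  D OR B = a + b − a·b on (0.1400, 0.2200) = 0.3292
  (B AND B) AND (D OR B) = a·b on (0.0484, 0.3292) = 0.0159
  → value = 0.0159
Under Zadeh (min–max):
  B AND B = min(a, b) on (0.22, 0.22) = 0.22
  D OR B = max(a, b) on (0.14, 0.22) = 0.22
  (B AND B) AND (D OR B) = min(a, b) on (0.22, 0.22) = 0.22
  → value = 0.2200
|0.0159 − 0.2200| = 0.204

0.204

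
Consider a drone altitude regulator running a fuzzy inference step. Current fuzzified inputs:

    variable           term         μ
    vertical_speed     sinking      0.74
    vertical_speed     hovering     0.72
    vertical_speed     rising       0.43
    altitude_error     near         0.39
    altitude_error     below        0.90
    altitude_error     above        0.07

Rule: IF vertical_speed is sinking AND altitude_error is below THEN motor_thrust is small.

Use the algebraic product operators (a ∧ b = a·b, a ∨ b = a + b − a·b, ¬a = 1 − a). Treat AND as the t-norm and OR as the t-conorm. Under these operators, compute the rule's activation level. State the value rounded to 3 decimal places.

0.666

firing strength: sinking=0.74, below=0.90; AND[a·b] → w = 0.6660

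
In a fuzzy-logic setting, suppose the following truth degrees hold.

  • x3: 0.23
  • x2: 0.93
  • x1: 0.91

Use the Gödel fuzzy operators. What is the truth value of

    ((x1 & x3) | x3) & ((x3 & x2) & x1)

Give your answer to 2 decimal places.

x1 & x3 = min(a, b) on (0.91, 0.23) = 0.23
(x1 & x3) | x3 = max(a, b) on (0.23, 0.23) = 0.23
x3 & x2 = min(a, b) on (0.23, 0.93) = 0.23
(x3 & x2) & x1 = min(a, b) on (0.23, 0.91) = 0.23
((x1 & x3) | x3) & ((x3 & x2) & x1) = min(a, b) on (0.23, 0.23) = 0.23

0.23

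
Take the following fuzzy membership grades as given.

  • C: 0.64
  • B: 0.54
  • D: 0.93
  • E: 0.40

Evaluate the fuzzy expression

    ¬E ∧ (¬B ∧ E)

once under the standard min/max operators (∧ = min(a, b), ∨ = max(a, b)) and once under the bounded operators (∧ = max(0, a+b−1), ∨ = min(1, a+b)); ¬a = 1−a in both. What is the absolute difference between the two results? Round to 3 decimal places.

0.400

Under standard min/max:
  ¬E = 1 − 0.40 = 0.60
  ¬B = 1 − 0.54 = 0.46
  ¬B ∧ E = min(a, b) on (0.46, 0.40) = 0.40
  ¬E ∧ (¬B ∧ E) = min(a, b) on (0.60, 0.40) = 0.40
  → value = 0.4000
Under bounded:
  ¬E = 1 − 0.40 = 0.60
  ¬B = 1 − 0.54 = 0.46
  ¬B ∧ E = max(0, a+b−1) on (0.46, 0.40) = 0.00
  ¬E ∧ (¬B ∧ E) = max(0, a+b−1) on (0.60, 0.00) = 0.00
  → value = 0.0000
|0.4000 − 0.0000| = 0.400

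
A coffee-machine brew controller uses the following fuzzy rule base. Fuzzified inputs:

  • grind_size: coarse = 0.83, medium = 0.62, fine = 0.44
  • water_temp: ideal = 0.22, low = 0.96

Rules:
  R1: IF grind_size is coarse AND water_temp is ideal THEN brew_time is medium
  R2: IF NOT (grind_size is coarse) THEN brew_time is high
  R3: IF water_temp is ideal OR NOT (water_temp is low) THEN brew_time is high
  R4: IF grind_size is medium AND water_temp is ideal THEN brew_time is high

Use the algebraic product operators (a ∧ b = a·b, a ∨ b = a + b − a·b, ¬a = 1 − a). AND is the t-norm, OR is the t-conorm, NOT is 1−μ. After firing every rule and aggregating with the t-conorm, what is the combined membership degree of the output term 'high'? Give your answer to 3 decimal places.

R1: coarse=0.83, ideal=0.22; AND[a·b] → w = 0.1826
R2: ¬coarse=1−0.83=0.17 → w = 0.1700
R3: ideal=0.22, ¬low=1−0.96=0.04; OR[a + b − a·b] → w = 0.2512
R4: medium=0.62, ideal=0.22; AND[a·b] → w = 0.1364
Rules with consequent 'high': {R2, R3, R4} → strengths 0.1700, 0.2512, 0.1364
Aggregate via t-conorm [a + b − a·b]: 0.4633

0.463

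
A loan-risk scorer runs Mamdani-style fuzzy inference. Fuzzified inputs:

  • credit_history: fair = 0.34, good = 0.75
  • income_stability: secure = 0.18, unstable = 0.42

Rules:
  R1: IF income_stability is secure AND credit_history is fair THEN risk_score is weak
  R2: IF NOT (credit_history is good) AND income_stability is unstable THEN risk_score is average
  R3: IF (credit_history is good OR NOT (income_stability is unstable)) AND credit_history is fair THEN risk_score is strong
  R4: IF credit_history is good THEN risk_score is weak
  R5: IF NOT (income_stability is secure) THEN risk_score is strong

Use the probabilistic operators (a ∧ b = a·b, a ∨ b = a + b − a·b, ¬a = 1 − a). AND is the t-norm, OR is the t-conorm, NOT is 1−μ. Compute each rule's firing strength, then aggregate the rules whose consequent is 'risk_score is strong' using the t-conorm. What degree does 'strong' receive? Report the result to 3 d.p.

0.875

R1: secure=0.18, fair=0.34; AND[a·b] → w = 0.0612
R2: ¬good=1−0.75=0.25, unstable=0.42; AND[a·b] → w = 0.1050
R3: (good=0.75 OR ¬unstable=1−0.42=0.58) = 0.8950; AND[a·b] with fair=0.34 → w = 0.3043
R4: good=0.75 → w = 0.7500
R5: ¬secure=1−0.18=0.82 → w = 0.8200
Rules with consequent 'strong': {R3, R5} → strengths 0.3043, 0.8200
Aggregate via t-conorm [a + b − a·b]: 0.8748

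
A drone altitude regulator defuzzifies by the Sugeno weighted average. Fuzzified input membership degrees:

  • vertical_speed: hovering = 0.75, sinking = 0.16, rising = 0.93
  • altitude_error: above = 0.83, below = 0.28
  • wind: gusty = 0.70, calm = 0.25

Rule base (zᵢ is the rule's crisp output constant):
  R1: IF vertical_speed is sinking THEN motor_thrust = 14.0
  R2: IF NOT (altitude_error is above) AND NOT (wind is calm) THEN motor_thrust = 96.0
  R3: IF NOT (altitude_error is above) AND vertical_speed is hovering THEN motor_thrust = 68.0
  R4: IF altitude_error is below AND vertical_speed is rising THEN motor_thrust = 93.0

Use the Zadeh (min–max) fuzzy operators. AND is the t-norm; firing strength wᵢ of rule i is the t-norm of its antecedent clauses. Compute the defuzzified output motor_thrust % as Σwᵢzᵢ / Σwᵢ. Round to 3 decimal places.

72.000

R1 (z=14.0): sinking=0.16 → w = 0.16
R2 (z=96.0): ¬above=1−0.83=0.17, ¬calm=1−0.25=0.75; AND[min(a, b)] → w = 0.17
R3 (z=68.0): ¬above=1−0.83=0.17, hovering=0.75; AND[min(a, b)] → w = 0.17
R4 (z=93.0): below=0.28, rising=0.93; AND[min(a, b)] → w = 0.28
Weighted average = (0.16·14.0 + 0.17·96.0 + 0.17·68.0 + 0.28·93.0) / (0.16 + 0.17 + 0.17 + 0.28)
  = 56.1600 / 0.7800 = 72.000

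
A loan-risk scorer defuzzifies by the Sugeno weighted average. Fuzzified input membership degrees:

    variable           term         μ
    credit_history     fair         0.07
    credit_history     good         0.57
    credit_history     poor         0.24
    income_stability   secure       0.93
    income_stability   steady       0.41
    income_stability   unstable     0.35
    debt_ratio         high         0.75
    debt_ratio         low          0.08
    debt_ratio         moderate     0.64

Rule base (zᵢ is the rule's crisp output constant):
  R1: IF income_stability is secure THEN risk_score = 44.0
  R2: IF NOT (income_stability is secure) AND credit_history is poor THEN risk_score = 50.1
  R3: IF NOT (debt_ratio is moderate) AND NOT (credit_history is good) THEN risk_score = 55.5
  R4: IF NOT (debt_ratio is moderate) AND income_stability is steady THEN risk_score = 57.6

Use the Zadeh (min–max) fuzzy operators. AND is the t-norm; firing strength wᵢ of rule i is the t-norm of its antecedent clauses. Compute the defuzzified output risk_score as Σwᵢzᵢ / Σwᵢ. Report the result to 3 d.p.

R1 (z=44.0): secure=0.93 → w = 0.93
R2 (z=50.1): ¬secure=1−0.93=0.07, poor=0.24; AND[min(a, b)] → w = 0.07
R3 (z=55.5): ¬moderate=1−0.64=0.36, ¬good=1−0.57=0.43; AND[min(a, b)] → w = 0.36
R4 (z=57.6): ¬moderate=1−0.64=0.36, steady=0.41; AND[min(a, b)] → w = 0.36
Weighted average = (0.93·44.0 + 0.07·50.1 + 0.36·55.5 + 0.36·57.6) / (0.93 + 0.07 + 0.36 + 0.36)
  = 85.1430 / 1.7200 = 49.502

49.502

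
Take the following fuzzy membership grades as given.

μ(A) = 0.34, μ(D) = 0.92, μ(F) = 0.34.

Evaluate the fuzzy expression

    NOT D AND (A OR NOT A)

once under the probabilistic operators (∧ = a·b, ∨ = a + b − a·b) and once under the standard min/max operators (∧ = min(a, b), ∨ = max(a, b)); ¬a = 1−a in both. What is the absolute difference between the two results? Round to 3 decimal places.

Under probabilistic:
  NOT D = 1 − 0.9200 = 0.0800
  NOT A = 1 − 0.3400 = 0.6600
  A OR NOT A = a + b − a·b on (0.3400, 0.6600) = 0.7756
  NOT D AND (A OR NOT A) = a·b on (0.0800, 0.7756) = 0.0620
  → value = 0.0620
Under standard min/max:
  NOT D = 1 − 0.92 = 0.08
  NOT A = 1 − 0.34 = 0.66
  A OR NOT A = max(a, b) on (0.34, 0.66) = 0.66
  NOT D AND (A OR NOT A) = min(a, b) on (0.08, 0.66) = 0.08
  → value = 0.0800
|0.0620 − 0.0800| = 0.018

0.018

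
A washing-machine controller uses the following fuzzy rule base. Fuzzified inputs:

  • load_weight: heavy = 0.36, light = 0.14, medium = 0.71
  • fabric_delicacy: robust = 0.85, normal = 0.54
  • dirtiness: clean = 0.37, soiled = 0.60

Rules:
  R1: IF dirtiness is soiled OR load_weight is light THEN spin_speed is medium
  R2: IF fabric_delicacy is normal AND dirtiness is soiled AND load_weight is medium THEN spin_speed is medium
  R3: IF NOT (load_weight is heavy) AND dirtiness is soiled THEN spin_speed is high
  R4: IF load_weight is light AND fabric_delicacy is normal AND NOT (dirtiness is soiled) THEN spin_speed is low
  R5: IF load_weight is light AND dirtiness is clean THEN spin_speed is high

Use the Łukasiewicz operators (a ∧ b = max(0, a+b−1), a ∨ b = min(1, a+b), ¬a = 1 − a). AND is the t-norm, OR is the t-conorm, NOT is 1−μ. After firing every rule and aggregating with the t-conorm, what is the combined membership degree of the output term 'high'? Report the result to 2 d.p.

R1: soiled=0.60, light=0.14; OR[min(1, a+b)] → w = 0.74
R2: normal=0.54, soiled=0.60, medium=0.71; AND[max(0, a+b−1)] → w = 0.00
R3: ¬heavy=1−0.36=0.64, soiled=0.60; AND[max(0, a+b−1)] → w = 0.24
R4: light=0.14, normal=0.54, ¬soiled=1−0.60=0.40; AND[max(0, a+b−1)] → w = 0.00
R5: light=0.14, clean=0.37; AND[max(0, a+b−1)] → w = 0.00
Rules with consequent 'high': {R3, R5} → strengths 0.24, 0.00
Aggregate via t-conorm [min(1, a+b)]: 0.24

0.24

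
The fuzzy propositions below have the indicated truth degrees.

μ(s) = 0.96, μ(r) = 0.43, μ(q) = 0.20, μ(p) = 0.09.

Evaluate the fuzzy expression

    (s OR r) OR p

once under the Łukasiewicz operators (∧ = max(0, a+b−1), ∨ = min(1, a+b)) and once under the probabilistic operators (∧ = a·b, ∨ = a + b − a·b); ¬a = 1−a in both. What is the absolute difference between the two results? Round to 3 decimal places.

Under Łukasiewicz:
  s OR r = min(1, a+b) on (0.96, 0.43) = 1.00
  (s OR r) OR p = min(1, a+b) on (1.00, 0.09) = 1.00
  → value = 1.0000
Under probabilistic:
  s OR r = a + b − a·b on (0.9600, 0.4300) = 0.9772
  (s OR r) OR p = a + b − a·b on (0.9772, 0.0900) = 0.9793
  → value = 0.9793
|1.0000 − 0.9793| = 0.021

0.021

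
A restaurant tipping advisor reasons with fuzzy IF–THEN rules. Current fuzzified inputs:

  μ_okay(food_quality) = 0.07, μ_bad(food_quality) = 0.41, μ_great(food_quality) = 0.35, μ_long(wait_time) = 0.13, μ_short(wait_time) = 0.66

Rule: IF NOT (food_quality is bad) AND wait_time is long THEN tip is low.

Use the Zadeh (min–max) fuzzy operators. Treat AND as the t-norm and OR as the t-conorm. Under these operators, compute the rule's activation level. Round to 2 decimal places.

firing strength: ¬bad=1−0.41=0.59, long=0.13; AND[min(a, b)] → w = 0.13

0.13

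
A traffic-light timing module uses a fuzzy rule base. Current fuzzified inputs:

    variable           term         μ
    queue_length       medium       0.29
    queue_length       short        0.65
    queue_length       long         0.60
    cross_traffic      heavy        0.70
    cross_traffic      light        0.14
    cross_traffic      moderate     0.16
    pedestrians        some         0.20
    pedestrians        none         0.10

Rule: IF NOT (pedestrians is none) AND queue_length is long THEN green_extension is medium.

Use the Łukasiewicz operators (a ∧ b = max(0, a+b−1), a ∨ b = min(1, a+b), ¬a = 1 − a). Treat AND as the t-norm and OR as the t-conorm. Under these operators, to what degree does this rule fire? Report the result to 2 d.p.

0.50

firing strength: ¬none=1−0.10=0.90, long=0.60; AND[max(0, a+b−1)] → w = 0.50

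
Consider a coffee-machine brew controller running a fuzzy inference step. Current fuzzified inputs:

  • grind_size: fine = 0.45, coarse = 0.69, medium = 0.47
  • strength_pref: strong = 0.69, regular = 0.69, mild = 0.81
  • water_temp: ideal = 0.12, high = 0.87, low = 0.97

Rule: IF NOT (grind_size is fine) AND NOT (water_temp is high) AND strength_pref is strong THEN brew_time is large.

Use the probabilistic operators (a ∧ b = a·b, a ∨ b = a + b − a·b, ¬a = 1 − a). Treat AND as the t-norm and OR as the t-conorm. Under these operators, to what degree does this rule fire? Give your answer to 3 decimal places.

0.049

firing strength: ¬fine=1−0.45=0.55, ¬high=1−0.87=0.13, strong=0.69; AND[a·b] → w = 0.0493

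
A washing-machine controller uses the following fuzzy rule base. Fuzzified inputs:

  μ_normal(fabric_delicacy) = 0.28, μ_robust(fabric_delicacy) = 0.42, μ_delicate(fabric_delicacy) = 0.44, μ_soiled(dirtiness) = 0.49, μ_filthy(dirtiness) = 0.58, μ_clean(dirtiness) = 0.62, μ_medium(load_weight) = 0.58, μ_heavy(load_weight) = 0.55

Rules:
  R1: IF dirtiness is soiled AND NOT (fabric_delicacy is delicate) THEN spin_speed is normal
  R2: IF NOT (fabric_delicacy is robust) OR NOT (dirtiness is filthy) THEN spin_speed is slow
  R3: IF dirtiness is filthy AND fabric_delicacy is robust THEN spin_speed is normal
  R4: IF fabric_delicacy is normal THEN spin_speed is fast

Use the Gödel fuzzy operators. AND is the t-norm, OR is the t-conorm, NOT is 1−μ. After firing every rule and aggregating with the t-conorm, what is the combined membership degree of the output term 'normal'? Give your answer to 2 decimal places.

R1: soiled=0.49, ¬delicate=1−0.44=0.56; AND[min(a, b)] → w = 0.49
R2: ¬robust=1−0.42=0.58, ¬filthy=1−0.58=0.42; OR[max(a, b)] → w = 0.58
R3: filthy=0.58, robust=0.42; AND[min(a, b)] → w = 0.42
R4: normal=0.28 → w = 0.28
Rules with consequent 'normal': {R1, R3} → strengths 0.49, 0.42
Aggregate via t-conorm [max(a, b)]: 0.49

0.49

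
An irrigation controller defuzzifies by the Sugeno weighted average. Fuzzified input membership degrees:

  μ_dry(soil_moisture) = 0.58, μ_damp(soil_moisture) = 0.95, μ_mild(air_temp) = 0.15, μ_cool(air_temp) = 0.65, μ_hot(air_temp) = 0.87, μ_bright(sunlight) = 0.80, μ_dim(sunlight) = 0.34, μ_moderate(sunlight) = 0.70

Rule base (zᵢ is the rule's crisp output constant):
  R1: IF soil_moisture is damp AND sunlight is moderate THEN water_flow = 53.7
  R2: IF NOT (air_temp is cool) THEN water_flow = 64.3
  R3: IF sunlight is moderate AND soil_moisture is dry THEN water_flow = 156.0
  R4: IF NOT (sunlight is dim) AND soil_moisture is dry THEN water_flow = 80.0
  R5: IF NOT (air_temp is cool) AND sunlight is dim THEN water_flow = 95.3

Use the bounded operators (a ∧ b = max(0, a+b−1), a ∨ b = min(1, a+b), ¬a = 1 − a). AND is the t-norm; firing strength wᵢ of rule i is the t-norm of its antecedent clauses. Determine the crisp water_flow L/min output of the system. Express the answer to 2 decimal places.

R1 (z=53.7): damp=0.95, moderate=0.70; AND[max(0, a+b−1)] → w = 0.65
R2 (z=64.3): ¬cool=1−0.65=0.35 → w = 0.35
R3 (z=156.0): moderate=0.70, dry=0.58; AND[max(0, a+b−1)] → w = 0.28
R4 (z=80.0): ¬dim=1−0.34=0.66, dry=0.58; AND[max(0, a+b−1)] → w = 0.24
R5 (z=95.3): ¬cool=1−0.65=0.35, dim=0.34; AND[max(0, a+b−1)] → w = 0.00
Weighted average = (0.65·53.7 + 0.35·64.3 + 0.28·156.0 + 0.24·80.0 + 0.00·95.3) / (0.65 + 0.35 + 0.28 + 0.24 + 0.00)
  = 120.2900 / 1.5200 = 79.14

79.14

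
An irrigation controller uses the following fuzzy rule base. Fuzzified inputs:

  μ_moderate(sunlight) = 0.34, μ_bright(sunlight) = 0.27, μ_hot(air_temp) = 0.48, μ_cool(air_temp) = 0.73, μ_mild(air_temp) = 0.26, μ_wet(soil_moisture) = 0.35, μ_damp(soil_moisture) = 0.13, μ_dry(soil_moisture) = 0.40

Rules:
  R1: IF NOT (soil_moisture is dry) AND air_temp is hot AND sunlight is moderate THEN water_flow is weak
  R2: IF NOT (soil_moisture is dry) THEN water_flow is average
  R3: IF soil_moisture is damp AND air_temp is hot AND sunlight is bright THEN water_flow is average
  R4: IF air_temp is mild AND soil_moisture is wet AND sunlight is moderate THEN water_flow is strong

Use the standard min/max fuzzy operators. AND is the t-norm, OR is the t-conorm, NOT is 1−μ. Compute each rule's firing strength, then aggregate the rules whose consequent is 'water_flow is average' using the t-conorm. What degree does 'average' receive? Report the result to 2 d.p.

0.60

R1: ¬dry=1−0.40=0.60, hot=0.48, moderate=0.34; AND[min(a, b)] → w = 0.34
R2: ¬dry=1−0.40=0.60 → w = 0.60
R3: damp=0.13, hot=0.48, bright=0.27; AND[min(a, b)] → w = 0.13
R4: mild=0.26, wet=0.35, moderate=0.34; AND[min(a, b)] → w = 0.26
Rules with consequent 'average': {R2, R3} → strengths 0.60, 0.13
Aggregate via t-conorm [max(a, b)]: 0.60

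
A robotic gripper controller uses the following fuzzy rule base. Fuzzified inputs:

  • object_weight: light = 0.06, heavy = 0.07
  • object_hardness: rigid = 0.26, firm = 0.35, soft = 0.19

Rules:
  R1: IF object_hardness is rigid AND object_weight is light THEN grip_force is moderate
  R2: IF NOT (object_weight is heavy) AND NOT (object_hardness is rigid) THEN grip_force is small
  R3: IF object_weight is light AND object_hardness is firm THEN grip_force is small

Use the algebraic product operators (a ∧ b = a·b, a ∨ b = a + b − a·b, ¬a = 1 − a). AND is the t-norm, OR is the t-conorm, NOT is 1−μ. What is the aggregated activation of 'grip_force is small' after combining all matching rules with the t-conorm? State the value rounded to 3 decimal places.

0.695

R1: rigid=0.26, light=0.06; AND[a·b] → w = 0.0156
R2: ¬heavy=1−0.07=0.93, ¬rigid=1−0.26=0.74; AND[a·b] → w = 0.6882
R3: light=0.06, firm=0.35; AND[a·b] → w = 0.0210
Rules with consequent 'small': {R2, R3} → strengths 0.6882, 0.0210
Aggregate via t-conorm [a + b − a·b]: 0.6947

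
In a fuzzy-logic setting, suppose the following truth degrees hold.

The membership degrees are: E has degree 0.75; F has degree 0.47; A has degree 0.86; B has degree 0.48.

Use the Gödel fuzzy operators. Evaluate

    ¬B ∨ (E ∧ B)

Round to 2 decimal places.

¬B = 1 − 0.48 = 0.52
E ∧ B = min(a, b) on (0.75, 0.48) = 0.48
¬B ∨ (E ∧ B) = max(a, b) on (0.52, 0.48) = 0.52

0.52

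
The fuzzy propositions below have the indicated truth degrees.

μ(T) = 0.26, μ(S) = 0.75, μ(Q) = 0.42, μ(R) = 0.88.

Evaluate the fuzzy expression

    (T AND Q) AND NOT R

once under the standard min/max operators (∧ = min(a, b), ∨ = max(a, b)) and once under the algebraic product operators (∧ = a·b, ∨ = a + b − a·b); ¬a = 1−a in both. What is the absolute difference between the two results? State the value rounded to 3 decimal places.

0.107

Under standard min/max:
  T AND Q = min(a, b) on (0.26, 0.42) = 0.26
  NOT R = 1 − 0.88 = 0.12
  (T AND Q) AND NOT R = min(a, b) on (0.26, 0.12) = 0.12
  → value = 0.1200
Under algebraic product:
  T AND Q = a·b on (0.2600, 0.4200) = 0.1092
  NOT R = 1 − 0.8800 = 0.1200
  (T AND Q) AND NOT R = a·b on (0.1092, 0.1200) = 0.0131
  → value = 0.0131
|0.1200 − 0.0131| = 0.107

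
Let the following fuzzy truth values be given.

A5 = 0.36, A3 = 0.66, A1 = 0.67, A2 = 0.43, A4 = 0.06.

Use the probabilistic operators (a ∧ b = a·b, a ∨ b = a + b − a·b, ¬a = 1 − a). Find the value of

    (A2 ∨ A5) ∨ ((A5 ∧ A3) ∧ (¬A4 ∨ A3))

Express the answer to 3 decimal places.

A2 ∨ A5 = a + b − a·b on (0.4300, 0.3600) = 0.6352
A5 ∧ A3 = a·b on (0.3600, 0.6600) = 0.2376
¬A4 = 1 − 0.0600 = 0.9400
¬A4 ∨ A3 = a + b − a·b on (0.9400, 0.6600) = 0.9796
(A5 ∧ A3) ∧ (¬A4 ∨ A3) = a·b on (0.2376, 0.9796) = 0.2328
(A2 ∨ A5) ∨ ((A5 ∧ A3) ∧ (¬A4 ∨ A3)) = a + b − a·b on (0.6352, 0.2328) = 0.7201

0.720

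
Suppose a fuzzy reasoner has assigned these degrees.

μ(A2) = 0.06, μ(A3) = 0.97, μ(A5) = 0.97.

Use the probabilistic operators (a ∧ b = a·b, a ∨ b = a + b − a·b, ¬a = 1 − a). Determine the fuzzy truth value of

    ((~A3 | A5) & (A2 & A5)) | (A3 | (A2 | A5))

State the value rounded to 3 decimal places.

~A3 = 1 − 0.9700 = 0.0300
~A3 | A5 = a + b − a·b on (0.0300, 0.9700) = 0.9709
A2 & A5 = a·b on (0.0600, 0.9700) = 0.0582
(~A3 | A5) & (A2 & A5) = a·b on (0.9709, 0.0582) = 0.0565
A2 | A5 = a + b − a·b on (0.0600, 0.9700) = 0.9718
A3 | (A2 | A5) = a + b − a·b on (0.9700, 0.9718) = 0.9992
((~A3 | A5) & (A2 & A5)) | (A3 | (A2 | A5)) = a + b − a·b on (0.0565, 0.9992) = 0.9992

0.999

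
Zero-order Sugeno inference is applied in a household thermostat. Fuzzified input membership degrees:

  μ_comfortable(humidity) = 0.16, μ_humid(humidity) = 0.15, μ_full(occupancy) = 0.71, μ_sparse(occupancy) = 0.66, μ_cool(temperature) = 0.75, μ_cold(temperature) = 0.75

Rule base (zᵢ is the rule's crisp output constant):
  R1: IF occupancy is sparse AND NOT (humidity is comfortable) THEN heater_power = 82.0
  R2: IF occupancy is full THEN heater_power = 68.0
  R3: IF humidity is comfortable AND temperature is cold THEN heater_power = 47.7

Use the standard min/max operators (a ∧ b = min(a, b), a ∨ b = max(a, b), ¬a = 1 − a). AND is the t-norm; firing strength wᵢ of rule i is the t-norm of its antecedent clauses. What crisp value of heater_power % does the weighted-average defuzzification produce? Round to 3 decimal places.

71.916

R1 (z=82.0): sparse=0.66, ¬comfortable=1−0.16=0.84; AND[min(a, b)] → w = 0.66
R2 (z=68.0): full=0.71 → w = 0.71
R3 (z=47.7): comfortable=0.16, cold=0.75; AND[min(a, b)] → w = 0.16
Weighted average = (0.66·82.0 + 0.71·68.0 + 0.16·47.7) / (0.66 + 0.71 + 0.16)
  = 110.0320 / 1.5300 = 71.916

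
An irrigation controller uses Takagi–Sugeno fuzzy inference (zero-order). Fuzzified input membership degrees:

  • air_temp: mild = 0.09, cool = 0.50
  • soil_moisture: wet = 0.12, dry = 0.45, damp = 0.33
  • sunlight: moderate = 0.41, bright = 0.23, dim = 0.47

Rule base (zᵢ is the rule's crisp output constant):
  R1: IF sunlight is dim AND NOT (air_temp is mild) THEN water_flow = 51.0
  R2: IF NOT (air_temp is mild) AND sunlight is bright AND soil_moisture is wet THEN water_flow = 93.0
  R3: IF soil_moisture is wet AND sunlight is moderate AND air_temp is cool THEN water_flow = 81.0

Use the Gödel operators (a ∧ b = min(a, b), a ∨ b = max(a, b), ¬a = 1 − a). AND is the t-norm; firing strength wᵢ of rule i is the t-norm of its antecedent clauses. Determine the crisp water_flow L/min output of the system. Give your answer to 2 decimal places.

R1 (z=51.0): dim=0.47, ¬mild=1−0.09=0.91; AND[min(a, b)] → w = 0.47
R2 (z=93.0): ¬mild=1−0.09=0.91, bright=0.23, wet=0.12; AND[min(a, b)] → w = 0.12
R3 (z=81.0): wet=0.12, moderate=0.41, cool=0.50; AND[min(a, b)] → w = 0.12
Weighted average = (0.47·51.0 + 0.12·93.0 + 0.12·81.0) / (0.47 + 0.12 + 0.12)
  = 44.8500 / 0.7100 = 63.17

63.17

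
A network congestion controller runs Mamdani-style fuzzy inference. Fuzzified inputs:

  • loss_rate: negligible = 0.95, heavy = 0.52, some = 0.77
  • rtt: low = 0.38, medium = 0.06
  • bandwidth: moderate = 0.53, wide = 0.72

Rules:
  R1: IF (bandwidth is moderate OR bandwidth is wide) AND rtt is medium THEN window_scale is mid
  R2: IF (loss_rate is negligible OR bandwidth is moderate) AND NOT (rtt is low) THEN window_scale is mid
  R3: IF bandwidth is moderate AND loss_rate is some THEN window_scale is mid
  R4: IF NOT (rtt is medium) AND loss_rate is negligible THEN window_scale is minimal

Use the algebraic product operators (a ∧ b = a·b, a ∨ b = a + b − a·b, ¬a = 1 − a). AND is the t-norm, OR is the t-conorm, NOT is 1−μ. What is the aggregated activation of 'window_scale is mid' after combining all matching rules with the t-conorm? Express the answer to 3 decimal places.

R1: (moderate=0.53 OR wide=0.72) = 0.8684; AND[a·b] with medium=0.06 → w = 0.0521
R2: (negligible=0.95 OR moderate=0.53) = 0.9765; AND[a·b] with ¬low=1−0.38=0.62 → w = 0.6054
R3: moderate=0.53, some=0.77; AND[a·b] → w = 0.4081
R4: ¬medium=1−0.06=0.94, negligible=0.95; AND[a·b] → w = 0.8930
Rules with consequent 'mid': {R1, R2, R3} → strengths 0.0521, 0.6054, 0.4081
Aggregate via t-conorm [a + b − a·b]: 0.7786

0.779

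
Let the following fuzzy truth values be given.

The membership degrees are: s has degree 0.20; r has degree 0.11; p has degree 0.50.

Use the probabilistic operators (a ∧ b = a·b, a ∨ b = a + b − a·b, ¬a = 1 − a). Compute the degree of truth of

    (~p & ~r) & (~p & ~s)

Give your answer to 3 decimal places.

0.178

~p = 1 − 0.5000 = 0.5000
~r = 1 − 0.1100 = 0.8900
~p & ~r = a·b on (0.5000, 0.8900) = 0.4450
~p = 1 − 0.5000 = 0.5000
~s = 1 − 0.2000 = 0.8000
~p & ~s = a·b on (0.5000, 0.8000) = 0.4000
(~p & ~r) & (~p & ~s) = a·b on (0.4450, 0.4000) = 0.1780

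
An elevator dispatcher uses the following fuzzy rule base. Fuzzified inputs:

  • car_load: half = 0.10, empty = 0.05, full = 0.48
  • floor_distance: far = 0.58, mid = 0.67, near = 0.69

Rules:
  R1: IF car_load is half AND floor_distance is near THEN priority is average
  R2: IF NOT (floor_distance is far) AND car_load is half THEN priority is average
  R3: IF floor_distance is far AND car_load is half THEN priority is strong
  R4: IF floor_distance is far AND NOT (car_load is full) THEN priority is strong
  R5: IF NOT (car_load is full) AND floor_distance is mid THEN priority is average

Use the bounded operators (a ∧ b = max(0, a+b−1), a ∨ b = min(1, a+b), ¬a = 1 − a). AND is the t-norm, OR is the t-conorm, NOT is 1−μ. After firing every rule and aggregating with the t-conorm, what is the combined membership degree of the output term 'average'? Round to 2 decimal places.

R1: half=0.10, near=0.69; AND[max(0, a+b−1)] → w = 0.00
R2: ¬far=1−0.58=0.42, half=0.10; AND[max(0, a+b−1)] → w = 0.00
R3: far=0.58, half=0.10; AND[max(0, a+b−1)] → w = 0.00
R4: far=0.58, ¬full=1−0.48=0.52; AND[max(0, a+b−1)] → w = 0.10
R5: ¬full=1−0.48=0.52, mid=0.67; AND[max(0, a+b−1)] → w = 0.19
Rules with consequent 'average': {R1, R2, R5} → strengths 0.00, 0.00, 0.19
Aggregate via t-conorm [min(1, a+b)]: 0.19

0.19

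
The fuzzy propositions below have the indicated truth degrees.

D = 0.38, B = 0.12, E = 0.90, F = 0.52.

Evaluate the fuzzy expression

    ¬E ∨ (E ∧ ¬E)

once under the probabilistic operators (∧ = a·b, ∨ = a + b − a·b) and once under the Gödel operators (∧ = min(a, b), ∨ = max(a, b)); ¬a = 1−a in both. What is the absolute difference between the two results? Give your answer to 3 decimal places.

Under probabilistic:
  ¬E = 1 − 0.9000 = 0.1000
  ¬E = 1 − 0.9000 = 0.1000
  E ∧ ¬E = a·b on (0.9000, 0.1000) = 0.0900
  ¬E ∨ (E ∧ ¬E) = a + b − a·b on (0.1000, 0.0900) = 0.1810
  → value = 0.1810
Under Gödel:
  ¬E = 1 − 0.90 = 0.10
  ¬E = 1 − 0.90 = 0.10
  E ∧ ¬E = min(a, b) on (0.90, 0.10) = 0.10
  ¬E ∨ (E ∧ ¬E) = max(a, b) on (0.10, 0.10) = 0.10
  → value = 0.1000
|0.1810 − 0.1000| = 0.081

0.081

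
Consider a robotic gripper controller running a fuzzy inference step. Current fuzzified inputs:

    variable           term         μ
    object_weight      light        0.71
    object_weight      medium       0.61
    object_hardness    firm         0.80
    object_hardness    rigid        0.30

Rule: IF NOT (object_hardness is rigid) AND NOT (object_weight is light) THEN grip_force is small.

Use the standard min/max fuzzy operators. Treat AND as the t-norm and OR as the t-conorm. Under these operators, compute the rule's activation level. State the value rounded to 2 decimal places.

firing strength: ¬rigid=1−0.30=0.70, ¬light=1−0.71=0.29; AND[min(a, b)] → w = 0.29

0.29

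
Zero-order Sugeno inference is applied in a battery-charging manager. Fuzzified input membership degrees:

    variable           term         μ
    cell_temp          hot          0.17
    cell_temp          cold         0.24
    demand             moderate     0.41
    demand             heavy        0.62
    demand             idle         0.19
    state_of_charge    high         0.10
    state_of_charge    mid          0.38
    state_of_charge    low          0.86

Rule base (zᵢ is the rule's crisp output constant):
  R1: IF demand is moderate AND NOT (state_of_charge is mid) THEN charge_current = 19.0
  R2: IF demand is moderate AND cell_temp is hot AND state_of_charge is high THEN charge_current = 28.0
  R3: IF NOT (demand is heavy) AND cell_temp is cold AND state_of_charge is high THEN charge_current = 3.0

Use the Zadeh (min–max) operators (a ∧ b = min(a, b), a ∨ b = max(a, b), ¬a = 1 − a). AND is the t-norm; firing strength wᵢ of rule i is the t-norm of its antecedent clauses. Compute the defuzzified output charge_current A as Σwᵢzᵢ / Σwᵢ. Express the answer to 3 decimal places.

R1 (z=19.0): moderate=0.41, ¬mid=1−0.38=0.62; AND[min(a, b)] → w = 0.41
R2 (z=28.0): moderate=0.41, hot=0.17, high=0.10; AND[min(a, b)] → w = 0.10
R3 (z=3.0): ¬heavy=1−0.62=0.38, cold=0.24, high=0.10; AND[min(a, b)] → w = 0.10
Weighted average = (0.41·19.0 + 0.10·28.0 + 0.10·3.0) / (0.41 + 0.10 + 0.10)
  = 10.8900 / 0.6100 = 17.852

17.852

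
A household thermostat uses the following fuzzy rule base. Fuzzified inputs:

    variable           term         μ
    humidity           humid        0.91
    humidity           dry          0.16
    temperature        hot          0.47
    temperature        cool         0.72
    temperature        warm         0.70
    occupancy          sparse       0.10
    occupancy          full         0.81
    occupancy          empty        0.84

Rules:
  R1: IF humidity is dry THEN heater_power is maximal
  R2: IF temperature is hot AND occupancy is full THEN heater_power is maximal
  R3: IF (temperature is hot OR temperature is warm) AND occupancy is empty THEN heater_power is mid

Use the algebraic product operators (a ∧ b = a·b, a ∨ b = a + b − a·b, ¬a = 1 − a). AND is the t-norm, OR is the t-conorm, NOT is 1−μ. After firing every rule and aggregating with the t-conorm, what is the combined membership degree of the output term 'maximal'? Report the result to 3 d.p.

R1: dry=0.16 → w = 0.1600
R2: hot=0.47, full=0.81; AND[a·b] → w = 0.3807
R3: (hot=0.47 OR warm=0.70) = 0.8410; AND[a·b] with empty=0.84 → w = 0.7064
Rules with consequent 'maximal': {R1, R2} → strengths 0.1600, 0.3807
Aggregate via t-conorm [a + b − a·b]: 0.4798

0.480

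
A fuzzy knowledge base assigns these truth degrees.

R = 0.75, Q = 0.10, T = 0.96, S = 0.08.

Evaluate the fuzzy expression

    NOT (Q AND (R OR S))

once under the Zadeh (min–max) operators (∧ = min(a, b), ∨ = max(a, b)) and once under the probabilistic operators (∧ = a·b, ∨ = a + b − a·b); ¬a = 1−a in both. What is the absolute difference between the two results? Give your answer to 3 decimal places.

Under Zadeh (min–max):
  R OR S = max(a, b) on (0.75, 0.08) = 0.75
  Q AND (R OR S) = min(a, b) on (0.10, 0.75) = 0.10
  NOT (Q AND (R OR S)) = 1 − 0.10 = 0.90
  → value = 0.9000
Under probabilistic:
  R OR S = a + b − a·b on (0.7500, 0.0800) = 0.7700
  Q AND (R OR S) = a·b on (0.1000, 0.7700) = 0.0770
  NOT (Q AND (R OR S)) = 1 − 0.0770 = 0.9230
  → value = 0.9230
|0.9000 − 0.9230| = 0.023

0.023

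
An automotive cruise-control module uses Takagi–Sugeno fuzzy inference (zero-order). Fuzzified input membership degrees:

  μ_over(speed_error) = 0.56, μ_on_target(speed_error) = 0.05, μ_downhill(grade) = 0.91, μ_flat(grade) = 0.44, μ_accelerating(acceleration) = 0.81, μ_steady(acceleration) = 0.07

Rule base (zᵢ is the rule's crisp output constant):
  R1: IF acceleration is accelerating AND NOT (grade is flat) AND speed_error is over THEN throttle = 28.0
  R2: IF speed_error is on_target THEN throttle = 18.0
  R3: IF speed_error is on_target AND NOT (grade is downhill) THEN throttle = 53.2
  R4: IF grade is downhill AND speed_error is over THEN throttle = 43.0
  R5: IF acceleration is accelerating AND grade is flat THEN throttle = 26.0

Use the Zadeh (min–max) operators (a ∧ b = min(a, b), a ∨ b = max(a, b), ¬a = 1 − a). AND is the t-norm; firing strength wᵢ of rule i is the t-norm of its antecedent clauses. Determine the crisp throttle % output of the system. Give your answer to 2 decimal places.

R1 (z=28.0): accelerating=0.81, ¬flat=1−0.44=0.56, over=0.56; AND[min(a, b)] → w = 0.56
R2 (z=18.0): on_target=0.05 → w = 0.05
R3 (z=53.2): on_target=0.05, ¬downhill=1−0.91=0.09; AND[min(a, b)] → w = 0.05
R4 (z=43.0): downhill=0.91, over=0.56; AND[min(a, b)] → w = 0.56
R5 (z=26.0): accelerating=0.81, flat=0.44; AND[min(a, b)] → w = 0.44
Weighted average = (0.56·28.0 + 0.05·18.0 + 0.05·53.2 + 0.56·43.0 + 0.44·26.0) / (0.56 + 0.05 + 0.05 + 0.56 + 0.44)
  = 54.7600 / 1.6600 = 32.99

32.99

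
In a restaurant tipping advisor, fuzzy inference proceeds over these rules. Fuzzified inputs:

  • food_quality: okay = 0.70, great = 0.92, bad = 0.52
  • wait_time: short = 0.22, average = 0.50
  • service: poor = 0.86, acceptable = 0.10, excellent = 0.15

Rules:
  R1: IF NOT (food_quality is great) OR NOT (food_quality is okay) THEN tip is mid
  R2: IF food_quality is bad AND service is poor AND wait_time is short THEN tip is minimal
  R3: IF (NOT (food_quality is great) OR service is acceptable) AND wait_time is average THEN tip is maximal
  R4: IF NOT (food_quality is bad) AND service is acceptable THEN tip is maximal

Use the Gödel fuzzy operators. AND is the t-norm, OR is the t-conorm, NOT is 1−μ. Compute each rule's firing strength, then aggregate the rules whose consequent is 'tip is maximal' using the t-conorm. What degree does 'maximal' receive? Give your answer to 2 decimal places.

0.10

R1: ¬great=1−0.92=0.08, ¬okay=1−0.70=0.30; OR[max(a, b)] → w = 0.30
R2: bad=0.52, poor=0.86, short=0.22; AND[min(a, b)] → w = 0.22
R3: (¬great=1−0.92=0.08 OR acceptable=0.10) = 0.10; AND[min(a, b)] with average=0.50 → w = 0.10
R4: ¬bad=1−0.52=0.48, acceptable=0.10; AND[min(a, b)] → w = 0.10
Rules with consequent 'maximal': {R3, R4} → strengths 0.10, 0.10
Aggregate via t-conorm [max(a, b)]: 0.10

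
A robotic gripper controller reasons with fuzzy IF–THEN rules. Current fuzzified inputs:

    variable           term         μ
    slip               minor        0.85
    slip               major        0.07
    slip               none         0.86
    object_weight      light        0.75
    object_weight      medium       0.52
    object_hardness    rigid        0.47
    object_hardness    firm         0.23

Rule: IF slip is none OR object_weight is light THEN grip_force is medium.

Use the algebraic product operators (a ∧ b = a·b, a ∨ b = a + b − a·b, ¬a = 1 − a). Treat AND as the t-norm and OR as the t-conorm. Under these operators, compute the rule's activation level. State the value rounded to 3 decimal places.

0.965

firing strength: none=0.86, light=0.75; OR[a + b − a·b] → w = 0.9650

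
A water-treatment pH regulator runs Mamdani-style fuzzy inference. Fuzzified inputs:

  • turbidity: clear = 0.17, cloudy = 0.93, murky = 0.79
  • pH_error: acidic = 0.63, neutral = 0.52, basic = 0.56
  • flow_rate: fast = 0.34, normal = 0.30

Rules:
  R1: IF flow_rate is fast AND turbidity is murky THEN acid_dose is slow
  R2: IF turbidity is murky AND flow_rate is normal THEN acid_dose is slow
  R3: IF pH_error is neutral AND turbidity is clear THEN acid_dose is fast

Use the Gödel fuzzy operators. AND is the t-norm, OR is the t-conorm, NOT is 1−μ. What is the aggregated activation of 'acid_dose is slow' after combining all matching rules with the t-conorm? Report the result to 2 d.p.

R1: fast=0.34, murky=0.79; AND[min(a, b)] → w = 0.34
R2: murky=0.79, normal=0.30; AND[min(a, b)] → w = 0.30
R3: neutral=0.52, clear=0.17; AND[min(a, b)] → w = 0.17
Rules with consequent 'slow': {R1, R2} → strengths 0.34, 0.30
Aggregate via t-conorm [max(a, b)]: 0.34

0.34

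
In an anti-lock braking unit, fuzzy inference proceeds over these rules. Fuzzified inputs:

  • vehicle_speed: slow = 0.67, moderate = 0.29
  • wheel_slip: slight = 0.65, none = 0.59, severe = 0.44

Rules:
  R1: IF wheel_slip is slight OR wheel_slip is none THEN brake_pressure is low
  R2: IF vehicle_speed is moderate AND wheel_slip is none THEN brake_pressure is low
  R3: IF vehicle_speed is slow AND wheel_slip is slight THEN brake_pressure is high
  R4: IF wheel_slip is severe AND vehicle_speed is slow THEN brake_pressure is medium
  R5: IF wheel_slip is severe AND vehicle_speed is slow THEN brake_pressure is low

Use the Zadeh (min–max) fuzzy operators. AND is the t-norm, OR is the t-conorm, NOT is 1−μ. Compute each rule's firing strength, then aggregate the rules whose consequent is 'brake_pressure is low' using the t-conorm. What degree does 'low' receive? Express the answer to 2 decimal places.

R1: slight=0.65, none=0.59; OR[max(a, b)] → w = 0.65
R2: moderate=0.29, none=0.59; AND[min(a, b)] → w = 0.29
R3: slow=0.67, slight=0.65; AND[min(a, b)] → w = 0.65
R4: severe=0.44, slow=0.67; AND[min(a, b)] → w = 0.44
R5: severe=0.44, slow=0.67; AND[min(a, b)] → w = 0.44
Rules with consequent 'low': {R1, R2, R5} → strengths 0.65, 0.29, 0.44
Aggregate via t-conorm [max(a, b)]: 0.65

0.65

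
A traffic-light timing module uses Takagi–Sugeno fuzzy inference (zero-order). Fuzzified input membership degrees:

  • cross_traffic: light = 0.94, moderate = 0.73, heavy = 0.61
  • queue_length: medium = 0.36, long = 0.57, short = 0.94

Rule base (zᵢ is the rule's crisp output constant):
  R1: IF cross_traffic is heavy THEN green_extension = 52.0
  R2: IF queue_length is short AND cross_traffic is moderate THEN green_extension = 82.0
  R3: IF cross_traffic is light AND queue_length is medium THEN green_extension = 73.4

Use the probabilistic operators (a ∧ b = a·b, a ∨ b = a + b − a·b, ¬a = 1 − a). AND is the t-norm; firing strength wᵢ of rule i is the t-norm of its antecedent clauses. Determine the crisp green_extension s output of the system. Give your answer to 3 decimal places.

R1 (z=52.0): heavy=0.61 → w = 0.6100
R2 (z=82.0): short=0.94, moderate=0.73; AND[a·b] → w = 0.6862
R3 (z=73.4): light=0.94, medium=0.36; AND[a·b] → w = 0.3384
Weighted average = (0.6100·52.0 + 0.6862·82.0 + 0.3384·73.4) / (0.6100 + 0.6862 + 0.3384)
  = 112.8270 / 1.6346 = 69.024

69.024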